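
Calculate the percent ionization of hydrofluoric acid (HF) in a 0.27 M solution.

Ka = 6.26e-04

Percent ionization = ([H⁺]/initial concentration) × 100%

Using Ka equilibrium: x² + Ka×x - Ka×C = 0. Solving: [H⁺] = 1.2692e-02. Percent = (1.2692e-02/0.27) × 100

Percent ionization = 4.7%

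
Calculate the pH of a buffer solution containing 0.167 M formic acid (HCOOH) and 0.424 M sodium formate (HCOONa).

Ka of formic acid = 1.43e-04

pKa = -log(1.43e-04) = 3.84. pH = pKa + log([A⁻]/[HA]) = 3.84 + log(0.424/0.167)

pH = 4.25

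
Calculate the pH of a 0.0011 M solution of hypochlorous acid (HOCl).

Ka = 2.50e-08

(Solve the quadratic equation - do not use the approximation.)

x² + Ka×x - Ka×C = 0. Using quadratic formula: [H⁺] = 5.2316e-06

pH = 5.28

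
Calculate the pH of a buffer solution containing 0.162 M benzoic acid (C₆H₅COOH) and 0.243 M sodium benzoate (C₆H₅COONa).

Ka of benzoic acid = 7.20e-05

pKa = -log(7.20e-05) = 4.14. pH = pKa + log([A⁻]/[HA]) = 4.14 + log(0.243/0.162)

pH = 4.32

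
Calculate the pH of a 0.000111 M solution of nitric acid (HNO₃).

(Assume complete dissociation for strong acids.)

[H⁺] = 0.000111 M for strong acid. pH = -log[H⁺] = -log(0.000111)

pH = 3.95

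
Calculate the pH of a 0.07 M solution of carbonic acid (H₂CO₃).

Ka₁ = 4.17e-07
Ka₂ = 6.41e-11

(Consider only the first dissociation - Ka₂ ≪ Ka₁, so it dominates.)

First dissociation dominates. From Ka₁ = [H⁺][HA⁻]/[H₂A], x² + Ka₁·x − Ka₁·C = 0 with C = 0.07 M and Ka₁ = 4.17e-07. Solving: [H⁺] = (−Ka₁ + √(Ka₁² + 4·Ka₁·C)) / 2 = 1.7064e-04 M. pH = -log(1.7064e-04) = 3.77.

pH = 3.77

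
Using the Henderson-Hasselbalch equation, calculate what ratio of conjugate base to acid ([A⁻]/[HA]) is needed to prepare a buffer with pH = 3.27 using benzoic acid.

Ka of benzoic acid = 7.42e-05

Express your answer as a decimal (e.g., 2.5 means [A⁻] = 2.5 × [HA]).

pKa = -log(7.42e-05) = 4.1296. pH = pKa + log([A⁻]/[HA]), so log([A⁻]/[HA]) = pH − pKa = 3.27 − 4.1296 = -0.8596. [A⁻]/[HA] = 10^(-0.8596) = 0.138

[A⁻]/[HA] = 0.138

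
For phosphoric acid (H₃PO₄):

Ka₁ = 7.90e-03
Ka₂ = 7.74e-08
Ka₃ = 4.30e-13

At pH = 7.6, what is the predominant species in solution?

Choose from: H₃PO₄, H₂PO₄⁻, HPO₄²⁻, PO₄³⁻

pKa₁ = 2.10, pKa₂ = 7.11, pKa₃ = 12.37. For a polyprotic acid the predominant species crosses at each pKa: below pKa_n the protonated form dominates, above it the deprotonated form does. At pH = 7.6, the predominant species is HPO₄²⁻.

HPO₄²⁻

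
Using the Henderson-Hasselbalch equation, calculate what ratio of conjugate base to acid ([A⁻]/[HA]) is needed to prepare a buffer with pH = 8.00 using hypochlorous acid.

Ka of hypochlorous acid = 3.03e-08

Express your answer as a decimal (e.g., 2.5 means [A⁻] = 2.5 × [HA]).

pKa = -log(3.03e-08) = 7.5186. pH = pKa + log([A⁻]/[HA]), so log([A⁻]/[HA]) = pH − pKa = 8.00 − 7.5186 = 0.4814. [A⁻]/[HA] = 10^(0.4814) = 3.03

[A⁻]/[HA] = 3.03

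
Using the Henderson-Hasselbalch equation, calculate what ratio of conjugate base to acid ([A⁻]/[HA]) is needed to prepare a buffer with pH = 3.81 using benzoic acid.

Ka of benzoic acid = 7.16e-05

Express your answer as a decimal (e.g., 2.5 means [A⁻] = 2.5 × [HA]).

pKa = -log(7.16e-05) = 4.1451. pH = pKa + log([A⁻]/[HA]), so log([A⁻]/[HA]) = pH − pKa = 3.81 − 4.1451 = -0.3351. [A⁻]/[HA] = 10^(-0.3351) = 0.462

[A⁻]/[HA] = 0.462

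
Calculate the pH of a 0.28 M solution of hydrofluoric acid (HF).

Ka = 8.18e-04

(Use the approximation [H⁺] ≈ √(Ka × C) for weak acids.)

[H⁺] = √(Ka × C) = √(8.18e-04 × 0.28) = 1.5134e-02. pH = -log(1.5134e-02)

pH = 1.82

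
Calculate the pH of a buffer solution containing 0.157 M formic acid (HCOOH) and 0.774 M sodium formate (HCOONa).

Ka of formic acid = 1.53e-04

pKa = -log(1.53e-04) = 3.82. pH = pKa + log([A⁻]/[HA]) = 3.82 + log(0.774/0.157)

pH = 4.51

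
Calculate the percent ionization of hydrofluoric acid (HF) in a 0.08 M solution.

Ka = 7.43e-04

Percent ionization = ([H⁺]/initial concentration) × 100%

Using Ka equilibrium: x² + Ka×x - Ka×C = 0. Solving: [H⁺] = 7.3472e-03. Percent = (7.3472e-03/0.08) × 100

Percent ionization = 9.18%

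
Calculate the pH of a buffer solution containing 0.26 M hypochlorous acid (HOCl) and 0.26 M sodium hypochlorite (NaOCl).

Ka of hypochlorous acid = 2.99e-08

pKa = -log(2.99e-08) = 7.52. pH = pKa + log([A⁻]/[HA]) = 7.52 + log(0.26/0.26)

pH = 7.52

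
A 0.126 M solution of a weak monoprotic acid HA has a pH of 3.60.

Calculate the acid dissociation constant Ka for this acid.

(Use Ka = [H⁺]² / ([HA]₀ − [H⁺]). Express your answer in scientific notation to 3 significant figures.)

[H⁺] = 10^(−pH) = 10^(−3.60) = 2.512e-04 M. For HA ⇌ H⁺ + A⁻, Ka = [H⁺][A⁻]/[HA] = [H⁺]² / ([HA]₀ − [H⁺]) = (2.512e-04)² / (0.126 − 2.512e-04) = 5.02e-07.

K_a = 5.02e-07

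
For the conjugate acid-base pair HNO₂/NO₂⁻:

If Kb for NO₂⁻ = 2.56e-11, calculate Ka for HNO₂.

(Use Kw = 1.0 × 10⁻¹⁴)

For a conjugate pair Ka × Kb = Kw, so Ka = Kw/Kb = 1.0 × 10⁻¹⁴ / 2.56e-11 = 3.91e-04.

K_a = 3.91e-04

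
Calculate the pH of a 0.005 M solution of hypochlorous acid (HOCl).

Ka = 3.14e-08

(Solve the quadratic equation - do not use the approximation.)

x² + Ka×x - Ka×C = 0. Using quadratic formula: [H⁺] = 1.2514e-05

pH = 4.90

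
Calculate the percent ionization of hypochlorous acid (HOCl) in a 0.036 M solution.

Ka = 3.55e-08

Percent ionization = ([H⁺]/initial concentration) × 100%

Using Ka equilibrium: x² + Ka×x - Ka×C = 0. Solving: [H⁺] = 3.5731e-05. Percent = (3.5731e-05/0.036) × 100

Percent ionization = 0.0993%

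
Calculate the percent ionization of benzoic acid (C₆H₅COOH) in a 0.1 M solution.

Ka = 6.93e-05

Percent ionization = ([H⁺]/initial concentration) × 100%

Using Ka equilibrium: x² + Ka×x - Ka×C = 0. Solving: [H⁺] = 2.5981e-03. Percent = (2.5981e-03/0.1) × 100

Percent ionization = 2.6%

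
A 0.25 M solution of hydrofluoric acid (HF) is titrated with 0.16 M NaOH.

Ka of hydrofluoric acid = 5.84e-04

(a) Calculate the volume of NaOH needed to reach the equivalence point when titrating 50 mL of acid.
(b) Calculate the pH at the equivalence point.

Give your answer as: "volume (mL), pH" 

moles acid = 0.25 × 50/1000 = 0.0125 mol; V_base = moles/0.16 × 1000 = 78.1 mL. At equivalence only the conjugate base is present: [A⁻] = 0.0125/0.128 = 9.7561e-02 M. Kb = Kw/Ka = 1.71e-11; [OH⁻] = √(Kb × [A⁻]) = 1.2925e-06; pOH = 5.89; pH = 14 - pOH = 8.11.

V = 78.1 mL, pH = 8.11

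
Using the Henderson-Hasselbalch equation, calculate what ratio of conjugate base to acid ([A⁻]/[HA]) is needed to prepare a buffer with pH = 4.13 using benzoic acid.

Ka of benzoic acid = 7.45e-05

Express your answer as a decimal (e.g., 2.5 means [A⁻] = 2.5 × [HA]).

pKa = -log(7.45e-05) = 4.1278. pH = pKa + log([A⁻]/[HA]), so log([A⁻]/[HA]) = pH − pKa = 4.13 − 4.1278 = 0.0022. [A⁻]/[HA] = 10^(0.0022) = 1.00

[A⁻]/[HA] = 1.00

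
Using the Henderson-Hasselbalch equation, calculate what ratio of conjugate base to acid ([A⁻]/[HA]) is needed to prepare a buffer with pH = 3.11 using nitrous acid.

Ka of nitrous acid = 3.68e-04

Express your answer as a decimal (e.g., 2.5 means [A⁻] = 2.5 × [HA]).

pKa = -log(3.68e-04) = 3.4342. pH = pKa + log([A⁻]/[HA]), so log([A⁻]/[HA]) = pH − pKa = 3.11 − 3.4342 = -0.3242. [A⁻]/[HA] = 10^(-0.3242) = 0.474

[A⁻]/[HA] = 0.474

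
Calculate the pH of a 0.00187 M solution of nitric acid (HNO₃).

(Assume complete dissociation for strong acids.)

[H⁺] = 0.00187 M for strong acid. pH = -log[H⁺] = -log(0.00187)

pH = 2.73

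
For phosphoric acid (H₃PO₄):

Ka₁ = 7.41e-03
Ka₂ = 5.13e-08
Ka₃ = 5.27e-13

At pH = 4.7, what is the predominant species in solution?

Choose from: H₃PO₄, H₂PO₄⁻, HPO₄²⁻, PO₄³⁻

pKa₁ = 2.13, pKa₂ = 7.29, pKa₃ = 12.28. For a polyprotic acid the predominant species crosses at each pKa: below pKa_n the protonated form dominates, above it the deprotonated form does. At pH = 4.7, the predominant species is H₂PO₄⁻.

H₂PO₄⁻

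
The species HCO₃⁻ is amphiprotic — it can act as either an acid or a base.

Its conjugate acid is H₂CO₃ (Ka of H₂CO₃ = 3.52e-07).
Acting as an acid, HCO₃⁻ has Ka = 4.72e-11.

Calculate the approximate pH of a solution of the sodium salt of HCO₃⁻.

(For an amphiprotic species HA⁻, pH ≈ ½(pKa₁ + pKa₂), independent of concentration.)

pKa₁ = -log(3.52e-07) = 6.45; pKa₂ = -log(4.72e-11) = 10.33. For an amphiprotic species, pH ≈ ½(pKa₁ + pKa₂) = ½(6.45 + 10.33) = 8.39.

pH = 8.39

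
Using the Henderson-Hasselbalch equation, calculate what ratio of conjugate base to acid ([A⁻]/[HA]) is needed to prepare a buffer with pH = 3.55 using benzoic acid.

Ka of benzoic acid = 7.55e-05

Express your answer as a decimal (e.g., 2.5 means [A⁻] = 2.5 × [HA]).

pKa = -log(7.55e-05) = 4.1221. pH = pKa + log([A⁻]/[HA]), so log([A⁻]/[HA]) = pH − pKa = 3.55 − 4.1221 = -0.5721. [A⁻]/[HA] = 10^(-0.5721) = 0.268

[A⁻]/[HA] = 0.268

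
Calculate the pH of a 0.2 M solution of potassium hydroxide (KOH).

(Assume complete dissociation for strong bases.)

[OH⁻] = 0.2 M for strong base. pOH = -log[OH⁻] = 0.70, pH = 14 - pOH

pH = 13.30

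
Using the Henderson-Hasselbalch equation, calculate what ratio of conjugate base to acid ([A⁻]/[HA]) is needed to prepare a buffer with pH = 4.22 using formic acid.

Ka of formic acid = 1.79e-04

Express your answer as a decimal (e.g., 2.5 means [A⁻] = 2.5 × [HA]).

pKa = -log(1.79e-04) = 3.7471. pH = pKa + log([A⁻]/[HA]), so log([A⁻]/[HA]) = pH − pKa = 4.22 − 3.7471 = 0.4729. [A⁻]/[HA] = 10^(0.4729) = 2.97

[A⁻]/[HA] = 2.97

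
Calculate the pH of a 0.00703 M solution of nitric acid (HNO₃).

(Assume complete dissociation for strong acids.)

[H⁺] = 0.00703 M for strong acid. pH = -log[H⁺] = -log(0.00703)

pH = 2.15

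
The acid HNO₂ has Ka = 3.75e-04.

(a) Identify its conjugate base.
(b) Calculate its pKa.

(a) The conjugate base is formed by removing one H⁺ from HNO₂, giving NO₂⁻. (b) pKa = -log(Ka) = -log(3.75e-04) = 3.43.

Conjugate base: NO₂⁻; pK_a = 3.43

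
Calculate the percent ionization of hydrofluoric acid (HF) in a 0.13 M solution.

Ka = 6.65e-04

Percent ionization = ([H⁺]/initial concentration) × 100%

Using Ka equilibrium: x² + Ka×x - Ka×C = 0. Solving: [H⁺] = 8.9713e-03. Percent = (8.9713e-03/0.13) × 100

Percent ionization = 6.9%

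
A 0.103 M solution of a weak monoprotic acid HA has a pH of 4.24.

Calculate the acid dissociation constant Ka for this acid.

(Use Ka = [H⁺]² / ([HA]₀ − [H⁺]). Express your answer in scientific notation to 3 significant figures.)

[H⁺] = 10^(−pH) = 10^(−4.24) = 5.754e-05 M. For HA ⇌ H⁺ + A⁻, Ka = [H⁺][A⁻]/[HA] = [H⁺]² / ([HA]₀ − [H⁺]) = (5.754e-05)² / (0.103 − 5.754e-05) = 3.22e-08.

K_a = 3.22e-08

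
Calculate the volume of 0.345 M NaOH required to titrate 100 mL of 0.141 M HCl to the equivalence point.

At equivalence: moles acid = moles base. moles HCl = 0.141 × 100/1000 = 0.0141 mol. V_base = moles / 0.345 × 1000 = 40.9 mL.

V_{base} = 40.9 mL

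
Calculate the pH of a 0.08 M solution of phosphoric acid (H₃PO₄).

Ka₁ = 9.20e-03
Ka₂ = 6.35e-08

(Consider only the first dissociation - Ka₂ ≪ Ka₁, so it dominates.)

First dissociation dominates. From Ka₁ = [H⁺][HA⁻]/[H₂A], x² + Ka₁·x − Ka₁·C = 0 with C = 0.08 M and Ka₁ = 9.20e-03. Solving: [H⁺] = (−Ka₁ + √(Ka₁² + 4·Ka₁·C)) / 2 = 2.2917e-02 M. pH = -log(2.2917e-02) = 1.64.

pH = 1.64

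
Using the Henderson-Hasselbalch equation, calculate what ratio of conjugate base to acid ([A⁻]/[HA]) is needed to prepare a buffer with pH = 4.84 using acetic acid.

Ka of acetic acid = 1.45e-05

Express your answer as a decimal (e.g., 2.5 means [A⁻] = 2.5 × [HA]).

pKa = -log(1.45e-05) = 4.8386. pH = pKa + log([A⁻]/[HA]), so log([A⁻]/[HA]) = pH − pKa = 4.84 − 4.8386 = 0.0014. [A⁻]/[HA] = 10^(0.0014) = 1.00

[A⁻]/[HA] = 1.00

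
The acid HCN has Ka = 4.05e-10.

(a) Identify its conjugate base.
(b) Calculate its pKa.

(a) The conjugate base is formed by removing one H⁺ from HCN, giving CN⁻. (b) pKa = -log(Ka) = -log(4.05e-10) = 9.39.

Conjugate base: CN⁻; pK_a = 9.39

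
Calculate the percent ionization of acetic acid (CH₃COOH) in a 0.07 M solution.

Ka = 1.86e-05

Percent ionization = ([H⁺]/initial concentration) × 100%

Using Ka equilibrium: x² + Ka×x - Ka×C = 0. Solving: [H⁺] = 1.1318e-03. Percent = (1.1318e-03/0.07) × 100

Percent ionization = 1.62%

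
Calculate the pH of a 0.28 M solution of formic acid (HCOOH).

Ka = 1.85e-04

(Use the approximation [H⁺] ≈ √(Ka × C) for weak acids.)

[H⁺] = √(Ka × C) = √(1.85e-04 × 0.28) = 7.1972e-03. pH = -log(7.1972e-03)

pH = 2.14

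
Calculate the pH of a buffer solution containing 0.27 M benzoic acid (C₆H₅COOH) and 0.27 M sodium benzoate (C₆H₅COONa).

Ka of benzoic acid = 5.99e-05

pKa = -log(5.99e-05) = 4.22. pH = pKa + log([A⁻]/[HA]) = 4.22 + log(0.27/0.27)

pH = 4.22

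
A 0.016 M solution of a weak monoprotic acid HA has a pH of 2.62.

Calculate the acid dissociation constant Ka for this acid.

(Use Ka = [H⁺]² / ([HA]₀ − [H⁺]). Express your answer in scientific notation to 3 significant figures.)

[H⁺] = 10^(−pH) = 10^(−2.62) = 2.399e-03 M. For HA ⇌ H⁺ + A⁻, Ka = [H⁺][A⁻]/[HA] = [H⁺]² / ([HA]₀ − [H⁺]) = (2.399e-03)² / (0.016 − 2.399e-03) = 4.23e-04.

K_a = 4.23e-04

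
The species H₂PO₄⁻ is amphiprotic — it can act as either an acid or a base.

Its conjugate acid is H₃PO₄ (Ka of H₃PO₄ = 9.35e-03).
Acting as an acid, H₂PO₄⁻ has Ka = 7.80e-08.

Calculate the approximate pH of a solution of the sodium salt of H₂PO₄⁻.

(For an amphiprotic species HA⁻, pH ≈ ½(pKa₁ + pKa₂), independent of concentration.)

pKa₁ = -log(9.35e-03) = 2.03; pKa₂ = -log(7.80e-08) = 7.11. For an amphiprotic species, pH ≈ ½(pKa₁ + pKa₂) = ½(2.03 + 7.11) = 4.57.

pH = 4.57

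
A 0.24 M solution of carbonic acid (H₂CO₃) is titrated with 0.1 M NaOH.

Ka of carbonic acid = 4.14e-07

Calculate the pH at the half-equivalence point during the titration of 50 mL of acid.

At half-equivalence [HA] = [A⁻], so Henderson-Hasselbalch gives pH = pKa = -log(4.14e-07) = 6.38.

pH = pKa = 6.38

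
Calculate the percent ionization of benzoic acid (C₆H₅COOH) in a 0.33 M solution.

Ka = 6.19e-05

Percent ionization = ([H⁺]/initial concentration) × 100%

Using Ka equilibrium: x² + Ka×x - Ka×C = 0. Solving: [H⁺] = 4.4888e-03. Percent = (4.4888e-03/0.33) × 100

Percent ionization = 1.36%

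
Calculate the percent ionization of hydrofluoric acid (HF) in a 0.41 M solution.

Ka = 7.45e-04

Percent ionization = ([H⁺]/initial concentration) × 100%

Using Ka equilibrium: x² + Ka×x - Ka×C = 0. Solving: [H⁺] = 1.7109e-02. Percent = (1.7109e-02/0.41) × 100

Percent ionization = 4.17%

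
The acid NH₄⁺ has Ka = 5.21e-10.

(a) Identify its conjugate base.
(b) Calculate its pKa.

(a) The conjugate base is formed by removing one H⁺ from NH₄⁺, giving NH₃. (b) pKa = -log(Ka) = -log(5.21e-10) = 9.28.

Conjugate base: NH₃; pK_a = 9.28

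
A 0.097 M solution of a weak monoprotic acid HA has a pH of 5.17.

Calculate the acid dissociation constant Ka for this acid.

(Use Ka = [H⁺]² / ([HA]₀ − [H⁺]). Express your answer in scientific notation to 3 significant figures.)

[H⁺] = 10^(−pH) = 10^(−5.17) = 6.761e-06 M. For HA ⇌ H⁺ + A⁻, Ka = [H⁺][A⁻]/[HA] = [H⁺]² / ([HA]₀ − [H⁺]) = (6.761e-06)² / (0.097 − 6.761e-06) = 4.71e-10.

K_a = 4.71e-10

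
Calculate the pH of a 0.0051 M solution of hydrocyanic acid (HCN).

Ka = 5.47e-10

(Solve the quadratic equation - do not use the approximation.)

x² + Ka×x - Ka×C = 0. Using quadratic formula: [H⁺] = 1.6700e-06

pH = 5.78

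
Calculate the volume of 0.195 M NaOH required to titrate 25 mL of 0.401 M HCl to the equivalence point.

At equivalence: moles acid = moles base. moles HCl = 0.401 × 25/1000 = 0.01003 mol. V_base = moles / 0.195 × 1000 = 51.4 mL.

V_{base} = 51.4 mL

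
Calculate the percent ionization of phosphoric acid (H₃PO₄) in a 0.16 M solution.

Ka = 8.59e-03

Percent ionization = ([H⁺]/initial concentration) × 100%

Using Ka equilibrium: x² + Ka×x - Ka×C = 0. Solving: [H⁺] = 3.3026e-02. Percent = (3.3026e-02/0.16) × 100

Percent ionization = 20.6%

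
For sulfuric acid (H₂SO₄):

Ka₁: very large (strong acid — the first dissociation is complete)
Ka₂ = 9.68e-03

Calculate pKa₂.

pKa₂ = -log(Ka₂) = -log(9.68e-03) = 2.01.

pK_{a2} = 2.01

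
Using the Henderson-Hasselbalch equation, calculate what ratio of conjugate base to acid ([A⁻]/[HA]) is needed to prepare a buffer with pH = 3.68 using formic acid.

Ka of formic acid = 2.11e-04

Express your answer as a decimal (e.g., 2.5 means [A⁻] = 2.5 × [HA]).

pKa = -log(2.11e-04) = 3.6757. pH = pKa + log([A⁻]/[HA]), so log([A⁻]/[HA]) = pH − pKa = 3.68 − 3.6757 = 0.0043. [A⁻]/[HA] = 10^(0.0043) = 1.01

[A⁻]/[HA] = 1.01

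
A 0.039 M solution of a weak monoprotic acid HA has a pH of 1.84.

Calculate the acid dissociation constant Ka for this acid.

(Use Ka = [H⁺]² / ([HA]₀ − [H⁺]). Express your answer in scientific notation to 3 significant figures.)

[H⁺] = 10^(−pH) = 10^(−1.84) = 1.445e-02 M. For HA ⇌ H⁺ + A⁻, Ka = [H⁺][A⁻]/[HA] = [H⁺]² / ([HA]₀ − [H⁺]) = (1.445e-02)² / (0.039 − 1.445e-02) = 8.51e-03.

K_a = 8.51e-03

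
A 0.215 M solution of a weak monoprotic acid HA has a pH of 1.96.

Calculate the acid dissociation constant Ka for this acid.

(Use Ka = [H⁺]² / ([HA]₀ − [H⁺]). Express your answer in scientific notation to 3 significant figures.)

[H⁺] = 10^(−pH) = 10^(−1.96) = 1.096e-02 M. For HA ⇌ H⁺ + A⁻, Ka = [H⁺][A⁻]/[HA] = [H⁺]² / ([HA]₀ − [H⁺]) = (1.096e-02)² / (0.215 − 1.096e-02) = 5.89e-04.

K_a = 5.89e-04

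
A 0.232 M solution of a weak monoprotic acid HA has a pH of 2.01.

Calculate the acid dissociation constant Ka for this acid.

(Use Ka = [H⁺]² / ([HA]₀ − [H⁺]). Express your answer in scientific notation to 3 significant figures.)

[H⁺] = 10^(−pH) = 10^(−2.01) = 9.772e-03 M. For HA ⇌ H⁺ + A⁻, Ka = [H⁺][A⁻]/[HA] = [H⁺]² / ([HA]₀ − [H⁺]) = (9.772e-03)² / (0.232 − 9.772e-03) = 4.30e-04.

K_a = 4.30e-04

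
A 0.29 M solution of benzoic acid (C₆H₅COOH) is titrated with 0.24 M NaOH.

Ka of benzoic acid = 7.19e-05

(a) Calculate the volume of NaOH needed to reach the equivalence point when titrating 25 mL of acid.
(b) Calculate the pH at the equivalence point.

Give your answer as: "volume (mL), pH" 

moles acid = 0.29 × 25/1000 = 0.00725 mol; V_base = moles/0.24 × 1000 = 30.2 mL. At equivalence only the conjugate base is present: [A⁻] = 0.00725/0.055 = 1.3132e-01 M. Kb = Kw/Ka = 1.39e-10; [OH⁻] = √(Kb × [A⁻]) = 4.2737e-06; pOH = 5.37; pH = 14 - pOH = 8.63.

V = 30.2 mL, pH = 8.63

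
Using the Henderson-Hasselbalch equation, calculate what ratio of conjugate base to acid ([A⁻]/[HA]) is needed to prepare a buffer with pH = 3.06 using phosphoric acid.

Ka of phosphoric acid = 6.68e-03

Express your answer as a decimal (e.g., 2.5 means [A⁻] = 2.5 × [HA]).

pKa = -log(6.68e-03) = 2.1752. pH = pKa + log([A⁻]/[HA]), so log([A⁻]/[HA]) = pH − pKa = 3.06 − 2.1752 = 0.8848. [A⁻]/[HA] = 10^(0.8848) = 7.67

[A⁻]/[HA] = 7.67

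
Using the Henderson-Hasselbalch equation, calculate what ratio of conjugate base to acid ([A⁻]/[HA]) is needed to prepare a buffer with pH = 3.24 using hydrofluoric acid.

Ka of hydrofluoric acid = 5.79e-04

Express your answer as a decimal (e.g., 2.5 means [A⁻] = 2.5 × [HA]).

pKa = -log(5.79e-04) = 3.2373. pH = pKa + log([A⁻]/[HA]), so log([A⁻]/[HA]) = pH − pKa = 3.24 − 3.2373 = 0.0027. [A⁻]/[HA] = 10^(0.0027) = 1.01

[A⁻]/[HA] = 1.01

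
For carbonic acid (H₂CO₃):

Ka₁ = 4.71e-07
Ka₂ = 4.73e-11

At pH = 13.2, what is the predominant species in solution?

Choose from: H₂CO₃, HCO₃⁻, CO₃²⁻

pKa₁ = 6.33, pKa₂ = 10.33. For a polyprotic acid the predominant species crosses at each pKa: below pKa_n the protonated form dominates, above it the deprotonated form does. At pH = 13.2, the predominant species is CO₃²⁻.

CO₃²⁻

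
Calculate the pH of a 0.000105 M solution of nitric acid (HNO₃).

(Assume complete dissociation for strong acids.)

[H⁺] = 0.000105 M for strong acid. pH = -log[H⁺] = -log(0.000105)

pH = 3.98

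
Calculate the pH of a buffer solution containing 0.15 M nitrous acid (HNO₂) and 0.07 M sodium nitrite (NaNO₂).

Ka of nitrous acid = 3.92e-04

pKa = -log(3.92e-04) = 3.41. pH = pKa + log([A⁻]/[HA]) = 3.41 + log(0.07/0.15)

pH = 3.08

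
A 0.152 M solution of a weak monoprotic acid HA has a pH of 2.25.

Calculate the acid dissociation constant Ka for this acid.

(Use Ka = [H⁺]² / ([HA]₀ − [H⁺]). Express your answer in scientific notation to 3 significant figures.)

[H⁺] = 10^(−pH) = 10^(−2.25) = 5.623e-03 M. For HA ⇌ H⁺ + A⁻, Ka = [H⁺][A⁻]/[HA] = [H⁺]² / ([HA]₀ − [H⁺]) = (5.623e-03)² / (0.152 − 5.623e-03) = 2.16e-04.

K_a = 2.16e-04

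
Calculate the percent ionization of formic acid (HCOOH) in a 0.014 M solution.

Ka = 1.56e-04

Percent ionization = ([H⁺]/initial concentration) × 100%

Using Ka equilibrium: x² + Ka×x - Ka×C = 0. Solving: [H⁺] = 1.4019e-03. Percent = (1.4019e-03/0.014) × 100

Percent ionization = 10%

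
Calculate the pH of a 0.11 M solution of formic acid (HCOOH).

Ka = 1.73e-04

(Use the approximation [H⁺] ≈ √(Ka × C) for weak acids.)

[H⁺] = √(Ka × C) = √(1.73e-04 × 0.11) = 4.3623e-03. pH = -log(4.3623e-03)

pH = 2.36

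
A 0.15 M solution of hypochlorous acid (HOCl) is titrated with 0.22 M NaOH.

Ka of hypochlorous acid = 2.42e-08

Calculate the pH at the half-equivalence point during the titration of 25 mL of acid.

At half-equivalence [HA] = [A⁻], so Henderson-Hasselbalch gives pH = pKa = -log(2.42e-08) = 7.62.

pH = pKa = 7.62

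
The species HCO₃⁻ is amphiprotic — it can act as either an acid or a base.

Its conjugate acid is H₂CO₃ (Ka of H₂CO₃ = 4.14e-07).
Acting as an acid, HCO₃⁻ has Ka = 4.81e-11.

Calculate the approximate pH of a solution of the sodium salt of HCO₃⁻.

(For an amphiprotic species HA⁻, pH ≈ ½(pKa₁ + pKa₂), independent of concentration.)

pKa₁ = -log(4.14e-07) = 6.38; pKa₂ = -log(4.81e-11) = 10.32. For an amphiprotic species, pH ≈ ½(pKa₁ + pKa₂) = ½(6.38 + 10.32) = 8.35.

pH = 8.35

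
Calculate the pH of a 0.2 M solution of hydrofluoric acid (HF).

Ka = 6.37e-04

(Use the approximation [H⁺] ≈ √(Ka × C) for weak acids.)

[H⁺] = √(Ka × C) = √(6.37e-04 × 0.2) = 1.1287e-02. pH = -log(1.1287e-02)

pH = 1.95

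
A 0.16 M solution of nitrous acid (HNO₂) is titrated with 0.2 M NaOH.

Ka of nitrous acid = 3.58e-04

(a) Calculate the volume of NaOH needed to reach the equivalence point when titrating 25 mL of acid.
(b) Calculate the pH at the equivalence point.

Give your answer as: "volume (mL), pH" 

moles acid = 0.16 × 25/1000 = 0.004 mol; V_base = moles/0.2 × 1000 = 20.0 mL. At equivalence only the conjugate base is present: [A⁻] = 0.004/0.045 = 8.8889e-02 M. Kb = Kw/Ka = 2.79e-11; [OH⁻] = √(Kb × [A⁻]) = 1.5757e-06; pOH = 5.80; pH = 14 - pOH = 8.20.

V = 20.0 mL, pH = 8.20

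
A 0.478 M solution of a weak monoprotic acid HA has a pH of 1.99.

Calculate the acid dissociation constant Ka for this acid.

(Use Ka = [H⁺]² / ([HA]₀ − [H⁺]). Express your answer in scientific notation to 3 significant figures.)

[H⁺] = 10^(−pH) = 10^(−1.99) = 1.023e-02 M. For HA ⇌ H⁺ + A⁻, Ka = [H⁺][A⁻]/[HA] = [H⁺]² / ([HA]₀ − [H⁺]) = (1.023e-02)² / (0.478 − 1.023e-02) = 2.24e-04.

K_a = 2.24e-04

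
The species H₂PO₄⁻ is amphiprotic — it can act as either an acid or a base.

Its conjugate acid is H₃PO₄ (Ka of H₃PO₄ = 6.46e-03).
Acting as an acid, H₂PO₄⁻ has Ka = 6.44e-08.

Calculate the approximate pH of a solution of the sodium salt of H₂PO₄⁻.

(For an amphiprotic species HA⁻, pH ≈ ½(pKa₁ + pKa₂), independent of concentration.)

pKa₁ = -log(6.46e-03) = 2.19; pKa₂ = -log(6.44e-08) = 7.19. For an amphiprotic species, pH ≈ ½(pKa₁ + pKa₂) = ½(2.19 + 7.19) = 4.69.

pH = 4.69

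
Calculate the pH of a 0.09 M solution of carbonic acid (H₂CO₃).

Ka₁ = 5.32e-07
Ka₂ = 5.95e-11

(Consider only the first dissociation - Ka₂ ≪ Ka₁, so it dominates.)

First dissociation dominates. From Ka₁ = [H⁺][HA⁻]/[H₂A], x² + Ka₁·x − Ka₁·C = 0 with C = 0.09 M and Ka₁ = 5.32e-07. Solving: [H⁺] = (−Ka₁ + √(Ka₁² + 4·Ka₁·C)) / 2 = 2.1855e-04 M. pH = -log(2.1855e-04) = 3.66.

pH = 3.66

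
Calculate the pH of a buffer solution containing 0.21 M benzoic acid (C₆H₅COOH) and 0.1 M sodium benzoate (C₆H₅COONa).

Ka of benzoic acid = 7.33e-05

pKa = -log(7.33e-05) = 4.13. pH = pKa + log([A⁻]/[HA]) = 4.13 + log(0.1/0.21)

pH = 3.81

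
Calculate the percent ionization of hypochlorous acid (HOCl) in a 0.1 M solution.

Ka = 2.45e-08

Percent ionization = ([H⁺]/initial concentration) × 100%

Using Ka equilibrium: x² + Ka×x - Ka×C = 0. Solving: [H⁺] = 4.9485e-05. Percent = (4.9485e-05/0.1) × 100

Percent ionization = 0.0495%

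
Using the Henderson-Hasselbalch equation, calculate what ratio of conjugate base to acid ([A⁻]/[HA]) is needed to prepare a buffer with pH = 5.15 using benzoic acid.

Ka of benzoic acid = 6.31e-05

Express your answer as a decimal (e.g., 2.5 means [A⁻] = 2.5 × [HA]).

pKa = -log(6.31e-05) = 4.2000. pH = pKa + log([A⁻]/[HA]), so log([A⁻]/[HA]) = pH − pKa = 5.15 − 4.2000 = 0.9500. [A⁻]/[HA] = 10^(0.9500) = 8.91

[A⁻]/[HA] = 8.91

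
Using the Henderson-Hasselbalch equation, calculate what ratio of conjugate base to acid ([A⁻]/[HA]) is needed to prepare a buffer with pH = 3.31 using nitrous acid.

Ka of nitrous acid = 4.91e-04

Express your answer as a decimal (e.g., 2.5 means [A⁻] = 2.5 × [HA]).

pKa = -log(4.91e-04) = 3.3089. pH = pKa + log([A⁻]/[HA]), so log([A⁻]/[HA]) = pH − pKa = 3.31 − 3.3089 = 0.0011. [A⁻]/[HA] = 10^(0.0011) = 1.00

[A⁻]/[HA] = 1.00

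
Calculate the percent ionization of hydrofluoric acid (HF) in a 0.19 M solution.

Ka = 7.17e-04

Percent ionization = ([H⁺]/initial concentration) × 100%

Using Ka equilibrium: x² + Ka×x - Ka×C = 0. Solving: [H⁺] = 1.1319e-02. Percent = (1.1319e-02/0.19) × 100

Percent ionization = 5.96%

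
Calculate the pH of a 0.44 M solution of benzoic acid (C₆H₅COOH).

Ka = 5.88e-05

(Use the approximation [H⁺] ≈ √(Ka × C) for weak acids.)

[H⁺] = √(Ka × C) = √(5.88e-05 × 0.44) = 5.0865e-03. pH = -log(5.0865e-03)

pH = 2.29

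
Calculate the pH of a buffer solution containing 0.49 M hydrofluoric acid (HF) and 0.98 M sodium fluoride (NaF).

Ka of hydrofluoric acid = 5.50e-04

pKa = -log(5.50e-04) = 3.26. pH = pKa + log([A⁻]/[HA]) = 3.26 + log(0.98/0.49)

pH = 3.56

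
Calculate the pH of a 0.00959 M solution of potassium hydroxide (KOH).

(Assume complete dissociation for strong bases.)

[OH⁻] = 0.00959 M for strong base. pOH = -log[OH⁻] = 2.02, pH = 14 - pOH

pH = 11.98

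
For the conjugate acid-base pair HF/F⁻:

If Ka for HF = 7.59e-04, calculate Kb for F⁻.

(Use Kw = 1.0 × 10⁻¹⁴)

For a conjugate pair Ka × Kb = Kw, so Kb = Kw/Ka = 1.0 × 10⁻¹⁴ / 7.59e-04 = 1.32e-11.

K_b = 1.32e-11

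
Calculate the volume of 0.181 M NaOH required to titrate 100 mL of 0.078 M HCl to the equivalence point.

At equivalence: moles acid = moles base. moles HCl = 0.078 × 100/1000 = 0.0078 mol. V_base = moles / 0.181 × 1000 = 43.1 mL.

V_{base} = 43.1 mL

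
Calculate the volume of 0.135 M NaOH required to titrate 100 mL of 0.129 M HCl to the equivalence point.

At equivalence: moles acid = moles base. moles HCl = 0.129 × 100/1000 = 0.0129 mol. V_base = moles / 0.135 × 1000 = 95.6 mL.

V_{base} = 95.6 mL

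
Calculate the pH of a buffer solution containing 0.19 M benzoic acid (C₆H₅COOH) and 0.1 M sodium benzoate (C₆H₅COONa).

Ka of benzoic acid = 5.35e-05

pKa = -log(5.35e-05) = 4.27. pH = pKa + log([A⁻]/[HA]) = 4.27 + log(0.1/0.19)

pH = 3.99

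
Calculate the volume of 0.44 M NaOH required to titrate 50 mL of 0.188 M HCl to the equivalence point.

At equivalence: moles acid = moles base. moles HCl = 0.188 × 50/1000 = 0.0094 mol. V_base = moles / 0.44 × 1000 = 21.4 mL.

V_{base} = 21.4 mL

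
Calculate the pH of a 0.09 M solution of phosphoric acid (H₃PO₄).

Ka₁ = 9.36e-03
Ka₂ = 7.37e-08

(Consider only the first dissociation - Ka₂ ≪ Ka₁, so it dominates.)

First dissociation dominates. From Ka₁ = [H⁺][HA⁻]/[H₂A], x² + Ka₁·x − Ka₁·C = 0 with C = 0.09 M and Ka₁ = 9.36e-03. Solving: [H⁺] = (−Ka₁ + √(Ka₁² + 4·Ka₁·C)) / 2 = 2.4719e-02 M. pH = -log(2.4719e-02) = 1.61.

pH = 1.61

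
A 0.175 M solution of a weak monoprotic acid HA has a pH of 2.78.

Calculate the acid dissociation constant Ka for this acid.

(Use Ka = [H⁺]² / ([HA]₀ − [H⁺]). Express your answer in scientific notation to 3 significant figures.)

[H⁺] = 10^(−pH) = 10^(−2.78) = 1.660e-03 M. For HA ⇌ H⁺ + A⁻, Ka = [H⁺][A⁻]/[HA] = [H⁺]² / ([HA]₀ − [H⁺]) = (1.660e-03)² / (0.175 − 1.660e-03) = 1.59e-05.

K_a = 1.59e-05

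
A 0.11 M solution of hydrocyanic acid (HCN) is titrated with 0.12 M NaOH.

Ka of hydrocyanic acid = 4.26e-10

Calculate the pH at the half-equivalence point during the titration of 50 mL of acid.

At half-equivalence [HA] = [A⁻], so Henderson-Hasselbalch gives pH = pKa = -log(4.26e-10) = 9.37.

pH = pKa = 9.37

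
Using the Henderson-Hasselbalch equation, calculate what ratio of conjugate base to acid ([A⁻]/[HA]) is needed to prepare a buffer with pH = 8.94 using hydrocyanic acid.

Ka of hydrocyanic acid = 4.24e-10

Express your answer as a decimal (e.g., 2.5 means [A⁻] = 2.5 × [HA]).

pKa = -log(4.24e-10) = 9.3726. pH = pKa + log([A⁻]/[HA]), so log([A⁻]/[HA]) = pH − pKa = 8.94 − 9.3726 = -0.4326. [A⁻]/[HA] = 10^(-0.4326) = 0.369

[A⁻]/[HA] = 0.369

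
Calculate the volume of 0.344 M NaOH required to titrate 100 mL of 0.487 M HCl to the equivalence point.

At equivalence: moles acid = moles base. moles HCl = 0.487 × 100/1000 = 0.0487 mol. V_base = moles / 0.344 × 1000 = 141.6 mL.

V_{base} = 141.6 mL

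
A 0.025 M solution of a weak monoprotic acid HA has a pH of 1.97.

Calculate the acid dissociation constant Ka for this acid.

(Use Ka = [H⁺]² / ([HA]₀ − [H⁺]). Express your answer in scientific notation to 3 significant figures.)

[H⁺] = 10^(−pH) = 10^(−1.97) = 1.072e-02 M. For HA ⇌ H⁺ + A⁻, Ka = [H⁺][A⁻]/[HA] = [H⁺]² / ([HA]₀ − [H⁺]) = (1.072e-02)² / (0.025 − 1.072e-02) = 8.04e-03.

K_a = 8.04e-03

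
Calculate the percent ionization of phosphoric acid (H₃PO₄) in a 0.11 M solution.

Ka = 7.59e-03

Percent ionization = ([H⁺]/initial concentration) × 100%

Using Ka equilibrium: x² + Ka×x - Ka×C = 0. Solving: [H⁺] = 2.5348e-02. Percent = (2.5348e-02/0.11) × 100

Percent ionization = 23%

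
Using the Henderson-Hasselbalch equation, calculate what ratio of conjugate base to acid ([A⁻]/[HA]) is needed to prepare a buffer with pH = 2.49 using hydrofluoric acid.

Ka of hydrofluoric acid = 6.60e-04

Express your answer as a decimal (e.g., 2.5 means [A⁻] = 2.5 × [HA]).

pKa = -log(6.60e-04) = 3.1805. pH = pKa + log([A⁻]/[HA]), so log([A⁻]/[HA]) = pH − pKa = 2.49 − 3.1805 = -0.6905. [A⁻]/[HA] = 10^(-0.6905) = 0.204

[A⁻]/[HA] = 0.204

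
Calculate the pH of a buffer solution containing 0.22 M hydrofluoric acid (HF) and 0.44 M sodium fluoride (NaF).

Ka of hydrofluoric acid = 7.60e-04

pKa = -log(7.60e-04) = 3.12. pH = pKa + log([A⁻]/[HA]) = 3.12 + log(0.44/0.22)

pH = 3.42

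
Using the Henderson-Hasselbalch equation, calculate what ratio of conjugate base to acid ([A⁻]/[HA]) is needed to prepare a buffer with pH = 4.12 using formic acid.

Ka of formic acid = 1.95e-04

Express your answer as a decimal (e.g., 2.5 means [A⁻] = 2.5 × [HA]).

pKa = -log(1.95e-04) = 3.7100. pH = pKa + log([A⁻]/[HA]), so log([A⁻]/[HA]) = pH − pKa = 4.12 − 3.7100 = 0.4100. [A⁻]/[HA] = 10^(0.4100) = 2.57

[A⁻]/[HA] = 2.57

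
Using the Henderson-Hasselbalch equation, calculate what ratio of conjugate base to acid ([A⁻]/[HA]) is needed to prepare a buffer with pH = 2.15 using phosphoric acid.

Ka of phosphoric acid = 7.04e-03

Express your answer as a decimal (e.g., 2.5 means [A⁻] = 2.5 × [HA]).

pKa = -log(7.04e-03) = 2.1524. pH = pKa + log([A⁻]/[HA]), so log([A⁻]/[HA]) = pH − pKa = 2.15 − 2.1524 = -0.0024. [A⁻]/[HA] = 10^(-0.0024) = 0.994

[A⁻]/[HA] = 0.994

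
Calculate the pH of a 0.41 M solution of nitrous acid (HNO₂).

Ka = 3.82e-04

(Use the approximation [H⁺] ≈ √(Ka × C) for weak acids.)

[H⁺] = √(Ka × C) = √(3.82e-04 × 0.41) = 1.2515e-02. pH = -log(1.2515e-02)

pH = 1.90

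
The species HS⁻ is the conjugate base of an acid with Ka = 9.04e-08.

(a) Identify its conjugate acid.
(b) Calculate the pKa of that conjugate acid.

(a) The conjugate acid is formed by adding one H⁺ to HS⁻, giving H₂S. (b) pKa = -log(Ka) = -log(9.04e-08) = 7.04.

Conjugate acid: H₂S; pK_a = 7.04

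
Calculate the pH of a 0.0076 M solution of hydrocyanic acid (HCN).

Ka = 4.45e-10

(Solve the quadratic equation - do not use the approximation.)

x² + Ka×x - Ka×C = 0. Using quadratic formula: [H⁺] = 1.8388e-06

pH = 5.74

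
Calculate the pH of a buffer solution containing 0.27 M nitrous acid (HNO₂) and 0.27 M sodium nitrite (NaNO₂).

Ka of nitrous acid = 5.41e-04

pKa = -log(5.41e-04) = 3.27. pH = pKa + log([A⁻]/[HA]) = 3.27 + log(0.27/0.27)

pH = 3.27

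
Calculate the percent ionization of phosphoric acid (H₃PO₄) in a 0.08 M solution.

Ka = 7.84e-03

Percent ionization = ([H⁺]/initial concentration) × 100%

Using Ka equilibrium: x² + Ka×x - Ka×C = 0. Solving: [H⁺] = 2.1429e-02. Percent = (2.1429e-02/0.08) × 100

Percent ionization = 26.8%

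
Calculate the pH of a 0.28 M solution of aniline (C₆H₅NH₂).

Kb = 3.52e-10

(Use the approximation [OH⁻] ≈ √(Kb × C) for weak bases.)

[OH⁻] = √(Kb × C) = √(3.52e-10 × 0.28) = 9.9277e-06. pOH = 5.00, pH = 14 - pOH

pH = 9.00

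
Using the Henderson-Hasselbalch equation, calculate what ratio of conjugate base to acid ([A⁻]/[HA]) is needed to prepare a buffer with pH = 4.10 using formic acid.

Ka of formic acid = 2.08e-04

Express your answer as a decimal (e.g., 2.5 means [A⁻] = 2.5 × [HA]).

pKa = -log(2.08e-04) = 3.6819. pH = pKa + log([A⁻]/[HA]), so log([A⁻]/[HA]) = pH − pKa = 4.10 − 3.6819 = 0.4181. [A⁻]/[HA] = 10^(0.4181) = 2.62

[A⁻]/[HA] = 2.62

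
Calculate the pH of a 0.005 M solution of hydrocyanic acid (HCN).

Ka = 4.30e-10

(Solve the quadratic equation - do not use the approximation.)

x² + Ka×x - Ka×C = 0. Using quadratic formula: [H⁺] = 1.4661e-06

pH = 5.83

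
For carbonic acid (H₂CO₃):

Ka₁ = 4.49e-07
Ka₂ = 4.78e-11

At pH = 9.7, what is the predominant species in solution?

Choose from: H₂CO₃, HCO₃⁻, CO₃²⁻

pKa₁ = 6.35, pKa₂ = 10.32. For a polyprotic acid the predominant species crosses at each pKa: below pKa_n the protonated form dominates, above it the deprotonated form does. At pH = 9.7, the predominant species is HCO₃⁻.

HCO₃⁻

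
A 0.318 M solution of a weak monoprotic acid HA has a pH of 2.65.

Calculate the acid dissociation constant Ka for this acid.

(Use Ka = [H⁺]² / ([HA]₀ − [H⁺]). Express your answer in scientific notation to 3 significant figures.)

[H⁺] = 10^(−pH) = 10^(−2.65) = 2.239e-03 M. For HA ⇌ H⁺ + A⁻, Ka = [H⁺][A⁻]/[HA] = [H⁺]² / ([HA]₀ − [H⁺]) = (2.239e-03)² / (0.318 − 2.239e-03) = 1.59e-05.

K_a = 1.59e-05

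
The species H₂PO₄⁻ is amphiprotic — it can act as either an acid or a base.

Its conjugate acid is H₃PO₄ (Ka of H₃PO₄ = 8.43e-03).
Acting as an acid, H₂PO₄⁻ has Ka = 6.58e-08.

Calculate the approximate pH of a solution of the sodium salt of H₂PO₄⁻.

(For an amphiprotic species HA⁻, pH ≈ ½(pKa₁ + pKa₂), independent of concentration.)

pKa₁ = -log(8.43e-03) = 2.07; pKa₂ = -log(6.58e-08) = 7.18. For an amphiprotic species, pH ≈ ½(pKa₁ + pKa₂) = ½(2.07 + 7.18) = 4.63.

pH = 4.63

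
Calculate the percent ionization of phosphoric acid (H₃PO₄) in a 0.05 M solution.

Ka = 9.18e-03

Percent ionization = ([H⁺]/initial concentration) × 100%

Using Ka equilibrium: x² + Ka×x - Ka×C = 0. Solving: [H⁺] = 1.7320e-02. Percent = (1.7320e-02/0.05) × 100

Percent ionization = 34.6%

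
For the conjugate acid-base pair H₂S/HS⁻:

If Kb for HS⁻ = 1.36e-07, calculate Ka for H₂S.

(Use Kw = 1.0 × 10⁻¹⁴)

For a conjugate pair Ka × Kb = Kw, so Ka = Kw/Kb = 1.0 × 10⁻¹⁴ / 1.36e-07 = 7.35e-08.

K_a = 7.35e-08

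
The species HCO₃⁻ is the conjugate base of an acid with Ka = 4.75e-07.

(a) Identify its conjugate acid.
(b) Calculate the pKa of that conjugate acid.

(a) The conjugate acid is formed by adding one H⁺ to HCO₃⁻, giving H₂CO₃. (b) pKa = -log(Ka) = -log(4.75e-07) = 6.32.

Conjugate acid: H₂CO₃; pK_a = 6.32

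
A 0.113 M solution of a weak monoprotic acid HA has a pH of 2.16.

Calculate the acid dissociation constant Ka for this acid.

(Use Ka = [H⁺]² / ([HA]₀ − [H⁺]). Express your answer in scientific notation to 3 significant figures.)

[H⁺] = 10^(−pH) = 10^(−2.16) = 6.918e-03 M. For HA ⇌ H⁺ + A⁻, Ka = [H⁺][A⁻]/[HA] = [H⁺]² / ([HA]₀ − [H⁺]) = (6.918e-03)² / (0.113 − 6.918e-03) = 4.51e-04.

K_a = 4.51e-04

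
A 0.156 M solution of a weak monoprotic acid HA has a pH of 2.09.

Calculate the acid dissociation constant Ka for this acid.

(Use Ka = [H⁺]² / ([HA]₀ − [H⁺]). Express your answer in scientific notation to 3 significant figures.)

[H⁺] = 10^(−pH) = 10^(−2.09) = 8.128e-03 M. For HA ⇌ H⁺ + A⁻, Ka = [H⁺][A⁻]/[HA] = [H⁺]² / ([HA]₀ − [H⁺]) = (8.128e-03)² / (0.156 − 8.128e-03) = 4.47e-04.

K_a = 4.47e-04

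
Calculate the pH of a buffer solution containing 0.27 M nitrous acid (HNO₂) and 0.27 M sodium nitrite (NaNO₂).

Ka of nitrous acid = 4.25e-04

pKa = -log(4.25e-04) = 3.37. pH = pKa + log([A⁻]/[HA]) = 3.37 + log(0.27/0.27)

pH = 3.37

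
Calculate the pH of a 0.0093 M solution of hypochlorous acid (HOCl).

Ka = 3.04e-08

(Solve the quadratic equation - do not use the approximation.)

x² + Ka×x - Ka×C = 0. Using quadratic formula: [H⁺] = 1.6799e-05

pH = 4.77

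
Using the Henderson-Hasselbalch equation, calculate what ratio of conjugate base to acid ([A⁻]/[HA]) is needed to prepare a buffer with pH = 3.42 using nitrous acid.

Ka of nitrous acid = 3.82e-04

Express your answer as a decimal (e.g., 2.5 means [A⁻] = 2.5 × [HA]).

pKa = -log(3.82e-04) = 3.4179. pH = pKa + log([A⁻]/[HA]), so log([A⁻]/[HA]) = pH − pKa = 3.42 − 3.4179 = 0.0021. [A⁻]/[HA] = 10^(0.0021) = 1.00

[A⁻]/[HA] = 1.00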